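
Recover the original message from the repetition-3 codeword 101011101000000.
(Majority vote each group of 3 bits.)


Groups: 101, 011, 101, 000, 000
Majority votes: 11100

11100


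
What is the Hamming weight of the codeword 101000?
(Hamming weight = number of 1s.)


Counting 1s in 101000

2


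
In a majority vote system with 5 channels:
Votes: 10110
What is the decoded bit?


Ones: 3 out of 5
Threshold: 3

1 (3/5 voted 1)


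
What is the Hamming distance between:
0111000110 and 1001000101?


XOR: 1110000011
Count of 1s: 5

5


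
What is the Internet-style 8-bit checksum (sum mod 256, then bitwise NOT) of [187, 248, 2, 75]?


Sum = 512 mod 256 = 0
Complement = 255

255


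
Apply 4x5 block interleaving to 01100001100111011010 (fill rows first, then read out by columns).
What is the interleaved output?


Matrix:
  01100
  00110
  01110
  11010
Read columns: 00011011111001110000

00011011111001110000


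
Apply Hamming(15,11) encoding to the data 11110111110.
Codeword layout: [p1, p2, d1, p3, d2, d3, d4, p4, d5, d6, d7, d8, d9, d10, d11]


Parity bits: p1=1, p2=0, p3=0, p4=1

101011110111110


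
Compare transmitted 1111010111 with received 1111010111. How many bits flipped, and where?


XOR: 0000000000

0 errors (received matches sent)


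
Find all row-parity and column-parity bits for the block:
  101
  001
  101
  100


Row parities: 0101
Column parities: 101

Row P: 0101, Col P: 101, Corner: 0


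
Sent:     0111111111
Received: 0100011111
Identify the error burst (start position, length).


XOR: 0011100000

Burst at position 2, length 3


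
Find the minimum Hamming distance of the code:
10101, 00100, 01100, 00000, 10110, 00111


Comparing all pairs, minimum distance: 1
Can detect 0 errors, correct 0 errors

1


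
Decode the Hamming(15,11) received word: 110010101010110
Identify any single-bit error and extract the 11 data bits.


Syndrome = 0: no error detected

Data: 01011010110 (no errors)


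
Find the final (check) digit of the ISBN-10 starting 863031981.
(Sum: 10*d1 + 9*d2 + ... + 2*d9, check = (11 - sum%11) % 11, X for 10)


Weighted sum: 243
243 mod 11 = 1

Check digit: X


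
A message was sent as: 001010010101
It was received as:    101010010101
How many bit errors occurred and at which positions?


XOR: 100000000000

1 error(s) at position(s): 0


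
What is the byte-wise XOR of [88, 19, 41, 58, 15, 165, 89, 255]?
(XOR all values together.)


XOR chain: 88 ^ 19 ^ 41 ^ 58 ^ 15 ^ 165 ^ 89 ^ 255 = 84

84


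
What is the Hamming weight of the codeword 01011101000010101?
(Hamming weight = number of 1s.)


Counting 1s in 01011101000010101

8


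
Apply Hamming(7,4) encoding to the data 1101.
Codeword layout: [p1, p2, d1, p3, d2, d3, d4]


Parity bits: p1=1, p2=0, p3=0

1010101


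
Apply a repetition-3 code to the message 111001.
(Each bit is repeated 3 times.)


Each bit -> 3 copies

111111111000000111


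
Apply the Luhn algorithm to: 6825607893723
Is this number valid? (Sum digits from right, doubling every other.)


Luhn sum = 65
65 mod 10 = 5

Invalid (Luhn sum mod 10 = 5)


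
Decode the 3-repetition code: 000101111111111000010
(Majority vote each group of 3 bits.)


Groups: 000, 101, 111, 111, 111, 000, 010
Majority votes: 0111100

0111100


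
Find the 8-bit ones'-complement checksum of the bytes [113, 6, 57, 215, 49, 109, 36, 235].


Sum = 820 mod 256 = 52
Complement = 203

203


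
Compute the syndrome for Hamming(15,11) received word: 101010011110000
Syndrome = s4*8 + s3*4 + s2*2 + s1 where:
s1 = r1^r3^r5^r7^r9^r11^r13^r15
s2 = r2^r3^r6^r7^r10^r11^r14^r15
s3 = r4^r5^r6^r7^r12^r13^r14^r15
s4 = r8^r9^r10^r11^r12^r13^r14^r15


s1=1, s2=1, s3=1, s4=0

Syndrome = 7 (error at position 7)


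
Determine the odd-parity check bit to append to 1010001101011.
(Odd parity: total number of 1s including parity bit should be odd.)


Number of 1s in data: 7
Parity bit: 0

0


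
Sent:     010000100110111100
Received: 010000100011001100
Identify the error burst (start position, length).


XOR: 000000000101110000

Burst at position 9, length 5


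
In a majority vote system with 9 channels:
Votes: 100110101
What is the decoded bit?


Ones: 5 out of 9
Threshold: 5

1 (5/9 voted 1)


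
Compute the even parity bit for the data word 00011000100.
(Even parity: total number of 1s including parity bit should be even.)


Number of 1s in data: 3
Parity bit: 1

1


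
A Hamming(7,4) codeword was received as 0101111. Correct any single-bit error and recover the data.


Syndrome = 2: error at position 2

Data: 0111 (corrected bit 2)


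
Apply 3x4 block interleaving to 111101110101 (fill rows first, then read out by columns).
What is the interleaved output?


Matrix:
  1111
  0111
  0101
Read columns: 100111110111

100111110111


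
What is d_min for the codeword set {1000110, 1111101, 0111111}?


Comparing all pairs, minimum distance: 2
Can detect 1 errors, correct 0 errors

2


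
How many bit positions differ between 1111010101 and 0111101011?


XOR: 1000111110
Count of 1s: 6

6


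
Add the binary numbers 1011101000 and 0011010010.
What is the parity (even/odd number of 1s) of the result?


1011101000 = 744
0011010010 = 210
Sum = 954 = 1110111010
1s count = 7

odd parity (7 ones in 1110111010)


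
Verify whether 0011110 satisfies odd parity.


Number of 1s: 4

No, parity error (4 ones)


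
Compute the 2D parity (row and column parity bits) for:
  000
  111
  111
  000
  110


Row parities: 01100
Column parities: 110

Row P: 01100, Col P: 110, Corner: 0


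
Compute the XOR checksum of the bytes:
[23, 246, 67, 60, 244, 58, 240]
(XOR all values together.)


XOR chain: 23 ^ 246 ^ 67 ^ 60 ^ 244 ^ 58 ^ 240 = 160

160


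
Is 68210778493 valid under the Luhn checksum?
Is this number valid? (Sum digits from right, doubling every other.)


Luhn sum = 52
52 mod 10 = 2

Invalid (Luhn sum mod 10 = 2)


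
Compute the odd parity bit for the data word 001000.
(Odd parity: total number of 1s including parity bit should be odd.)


Number of 1s in data: 1
Parity bit: 0

0


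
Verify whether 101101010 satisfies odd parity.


Number of 1s: 5

Yes, parity is correct (5 ones)


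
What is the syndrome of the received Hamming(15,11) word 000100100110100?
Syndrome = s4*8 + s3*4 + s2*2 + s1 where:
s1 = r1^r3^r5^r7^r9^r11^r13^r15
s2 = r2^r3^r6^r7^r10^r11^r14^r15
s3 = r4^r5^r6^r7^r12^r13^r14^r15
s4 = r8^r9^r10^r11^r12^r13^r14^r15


s1=1, s2=1, s3=1, s4=1

Syndrome = 15 (error at position 15)


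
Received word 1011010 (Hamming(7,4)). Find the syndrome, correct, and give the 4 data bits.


Syndrome = 0: no error detected

Data: 1010 (no errors)


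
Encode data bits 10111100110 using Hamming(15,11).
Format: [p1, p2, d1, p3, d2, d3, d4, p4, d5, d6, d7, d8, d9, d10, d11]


Parity bits: p1=0, p2=1, p3=0, p4=0

011001101100110


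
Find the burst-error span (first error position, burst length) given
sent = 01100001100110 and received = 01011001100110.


XOR: 00111000000000

Burst at position 2, length 3


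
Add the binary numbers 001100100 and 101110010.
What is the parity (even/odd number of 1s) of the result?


001100100 = 100
101110010 = 370
Sum = 470 = 111010110
1s count = 6

even parity (6 ones in 111010110)


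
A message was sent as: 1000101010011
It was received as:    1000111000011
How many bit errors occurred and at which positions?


XOR: 0000010010000

2 error(s) at position(s): 5, 8


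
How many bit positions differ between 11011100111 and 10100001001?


XOR: 01111101110
Count of 1s: 8

8


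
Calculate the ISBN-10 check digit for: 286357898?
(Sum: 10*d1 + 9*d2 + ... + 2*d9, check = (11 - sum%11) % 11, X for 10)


Weighted sum: 301
301 mod 11 = 4

Check digit: 7


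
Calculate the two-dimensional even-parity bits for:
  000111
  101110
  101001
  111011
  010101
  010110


Row parities: 101111
Column parities: 111000

Row P: 101111, Col P: 111000, Corner: 1


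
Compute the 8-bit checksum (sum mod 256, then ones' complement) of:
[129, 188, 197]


Sum = 514 mod 256 = 2
Complement = 253

253


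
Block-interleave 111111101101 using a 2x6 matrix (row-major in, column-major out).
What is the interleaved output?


Matrix:
  111111
  101101
Read columns: 111011111011

111011111011


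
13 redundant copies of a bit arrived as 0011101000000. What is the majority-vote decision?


Ones: 4 out of 13
Threshold: 7

0 (4/13 voted 1)


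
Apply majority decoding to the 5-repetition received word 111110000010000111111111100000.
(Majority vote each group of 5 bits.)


Groups: 11111, 00000, 10000, 11111, 11111, 00000
Majority votes: 100110

100110


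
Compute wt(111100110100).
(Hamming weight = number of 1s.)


Counting 1s in 111100110100

7


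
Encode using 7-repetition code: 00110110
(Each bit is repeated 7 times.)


Each bit -> 7 copies

00000000000000111111111111110000000111111111111110000000


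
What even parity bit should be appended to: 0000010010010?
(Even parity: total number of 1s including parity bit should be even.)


Number of 1s in data: 3
Parity bit: 1

1


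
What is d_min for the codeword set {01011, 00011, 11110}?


Comparing all pairs, minimum distance: 1
Can detect 0 errors, correct 0 errors

1


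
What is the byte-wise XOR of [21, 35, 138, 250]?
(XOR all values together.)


XOR chain: 21 ^ 35 ^ 138 ^ 250 = 70

70


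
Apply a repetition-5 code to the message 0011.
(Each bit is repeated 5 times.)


Each bit -> 5 copies

00000000001111111111


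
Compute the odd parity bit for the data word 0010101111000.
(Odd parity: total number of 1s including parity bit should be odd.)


Number of 1s in data: 6
Parity bit: 1

1


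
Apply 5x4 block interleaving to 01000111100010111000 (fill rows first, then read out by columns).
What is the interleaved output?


Matrix:
  0100
  0111
  1000
  1011
  1000
Read columns: 00111110000101001010

00111110000101001010


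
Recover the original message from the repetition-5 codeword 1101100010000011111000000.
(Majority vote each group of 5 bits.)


Groups: 11011, 00010, 00001, 11110, 00000
Majority votes: 10010

10010


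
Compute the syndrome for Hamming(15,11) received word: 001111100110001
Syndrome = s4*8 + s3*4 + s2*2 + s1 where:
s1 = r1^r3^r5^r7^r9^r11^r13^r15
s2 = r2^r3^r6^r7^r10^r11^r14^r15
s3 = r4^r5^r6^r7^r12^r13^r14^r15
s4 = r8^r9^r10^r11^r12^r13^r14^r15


s1=1, s2=0, s3=1, s4=1

Syndrome = 13 (error at position 13)


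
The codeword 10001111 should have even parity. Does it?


Number of 1s: 5

No, parity error (5 ones)


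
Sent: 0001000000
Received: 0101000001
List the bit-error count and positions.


XOR: 0100000001

2 error(s) at position(s): 1, 9


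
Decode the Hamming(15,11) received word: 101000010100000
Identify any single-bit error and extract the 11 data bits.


Syndrome = 0: no error detected

Data: 10000100000 (no errors)


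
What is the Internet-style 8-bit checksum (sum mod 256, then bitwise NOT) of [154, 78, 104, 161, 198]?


Sum = 695 mod 256 = 183
Complement = 72

72


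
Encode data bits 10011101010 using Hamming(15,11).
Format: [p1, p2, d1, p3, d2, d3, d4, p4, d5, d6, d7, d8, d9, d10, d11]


Parity bits: p1=1, p2=0, p3=1, p4=0

101100101101010


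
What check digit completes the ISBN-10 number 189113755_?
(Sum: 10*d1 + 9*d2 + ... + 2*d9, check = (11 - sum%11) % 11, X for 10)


Weighted sum: 235
235 mod 11 = 4

Check digit: 7


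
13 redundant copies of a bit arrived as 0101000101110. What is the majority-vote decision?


Ones: 6 out of 13
Threshold: 7

0 (6/13 voted 1)


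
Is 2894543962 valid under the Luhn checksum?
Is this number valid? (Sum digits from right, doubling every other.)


Luhn sum = 50
50 mod 10 = 0

Valid (Luhn sum mod 10 = 0)


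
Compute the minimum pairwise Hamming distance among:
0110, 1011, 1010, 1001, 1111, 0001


Comparing all pairs, minimum distance: 1
Can detect 0 errors, correct 0 errors

1


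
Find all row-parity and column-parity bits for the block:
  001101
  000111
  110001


Row parities: 111
Column parities: 111011

Row P: 111, Col P: 111011, Corner: 1


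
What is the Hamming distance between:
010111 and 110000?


XOR: 100111
Count of 1s: 4

4


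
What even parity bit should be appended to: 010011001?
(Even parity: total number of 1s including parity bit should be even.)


Number of 1s in data: 4
Parity bit: 0

0


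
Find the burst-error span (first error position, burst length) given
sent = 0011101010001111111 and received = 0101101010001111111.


XOR: 0110000000000000000

Burst at position 1, length 2


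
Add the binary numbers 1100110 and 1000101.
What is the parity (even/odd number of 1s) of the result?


1100110 = 102
1000101 = 69
Sum = 171 = 10101011
1s count = 5

odd parity (5 ones in 10101011)


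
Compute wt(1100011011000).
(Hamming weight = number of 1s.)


Counting 1s in 1100011011000

6


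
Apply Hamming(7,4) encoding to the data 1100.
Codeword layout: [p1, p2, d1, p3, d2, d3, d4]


Parity bits: p1=0, p2=1, p3=1

0111100


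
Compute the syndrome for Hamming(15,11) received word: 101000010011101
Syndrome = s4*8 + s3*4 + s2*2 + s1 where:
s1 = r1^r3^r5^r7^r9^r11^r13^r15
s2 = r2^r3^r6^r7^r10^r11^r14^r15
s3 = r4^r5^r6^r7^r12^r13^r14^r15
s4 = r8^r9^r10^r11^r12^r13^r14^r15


s1=1, s2=1, s3=1, s4=1

Syndrome = 15 (error at position 15)


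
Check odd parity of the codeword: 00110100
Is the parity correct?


Number of 1s: 3

Yes, parity is correct (3 ones)


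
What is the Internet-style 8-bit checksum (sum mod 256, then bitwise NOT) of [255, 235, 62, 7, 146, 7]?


Sum = 712 mod 256 = 200
Complement = 55

55


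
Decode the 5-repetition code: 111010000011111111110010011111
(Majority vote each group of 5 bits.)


Groups: 11101, 00000, 11111, 11111, 00100, 11111
Majority votes: 101101

101101


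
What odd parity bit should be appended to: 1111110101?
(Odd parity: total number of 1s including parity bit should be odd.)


Number of 1s in data: 8
Parity bit: 1

1


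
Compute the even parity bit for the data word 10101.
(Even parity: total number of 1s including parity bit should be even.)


Number of 1s in data: 3
Parity bit: 1

1


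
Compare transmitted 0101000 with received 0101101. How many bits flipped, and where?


XOR: 0000101

2 error(s) at position(s): 4, 6


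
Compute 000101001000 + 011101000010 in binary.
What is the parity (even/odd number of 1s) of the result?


000101001000 = 328
011101000010 = 1858
Sum = 2186 = 100010001010
1s count = 4

even parity (4 ones in 100010001010)


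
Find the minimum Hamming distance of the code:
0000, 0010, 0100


Comparing all pairs, minimum distance: 1
Can detect 0 errors, correct 0 errors

1


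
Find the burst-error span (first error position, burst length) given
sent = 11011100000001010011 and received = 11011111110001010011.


XOR: 00000011110000000000

Burst at position 6, length 4


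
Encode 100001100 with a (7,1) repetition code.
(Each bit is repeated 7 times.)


Each bit -> 7 copies

111111100000000000000000000000000001111111111111100000000000000


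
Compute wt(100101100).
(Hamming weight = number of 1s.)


Counting 1s in 100101100

4


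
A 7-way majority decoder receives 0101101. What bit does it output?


Ones: 4 out of 7
Threshold: 4

1 (4/7 voted 1)


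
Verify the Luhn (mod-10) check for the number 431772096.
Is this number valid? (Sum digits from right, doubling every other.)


Luhn sum = 42
42 mod 10 = 2

Invalid (Luhn sum mod 10 = 2)


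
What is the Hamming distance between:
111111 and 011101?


XOR: 100010
Count of 1s: 2

2


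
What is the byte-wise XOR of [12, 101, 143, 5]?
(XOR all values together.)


XOR chain: 12 ^ 101 ^ 143 ^ 5 = 227

227


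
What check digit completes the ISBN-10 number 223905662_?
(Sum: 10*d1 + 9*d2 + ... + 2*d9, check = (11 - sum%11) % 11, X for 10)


Weighted sum: 196
196 mod 11 = 9

Check digit: 2


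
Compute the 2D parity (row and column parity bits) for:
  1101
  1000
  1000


Row parities: 111
Column parities: 1101

Row P: 111, Col P: 1101, Corner: 1


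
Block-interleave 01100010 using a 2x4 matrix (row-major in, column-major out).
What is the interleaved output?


Matrix:
  0110
  0010
Read columns: 00101100

00101100


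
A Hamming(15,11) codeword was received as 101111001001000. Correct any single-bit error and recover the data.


Syndrome = 0: no error detected

Data: 11101001000 (no errors)


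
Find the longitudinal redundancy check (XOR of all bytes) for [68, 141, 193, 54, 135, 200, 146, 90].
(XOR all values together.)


XOR chain: 68 ^ 141 ^ 193 ^ 54 ^ 135 ^ 200 ^ 146 ^ 90 = 185

185


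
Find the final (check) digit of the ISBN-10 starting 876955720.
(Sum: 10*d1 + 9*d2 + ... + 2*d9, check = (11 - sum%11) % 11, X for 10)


Weighted sum: 343
343 mod 11 = 2

Check digit: 9


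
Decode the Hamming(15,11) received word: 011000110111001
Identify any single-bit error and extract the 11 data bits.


Syndrome = 12: error at position 12

Data: 10010110001 (corrected bit 12)


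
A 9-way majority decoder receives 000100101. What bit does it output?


Ones: 3 out of 9
Threshold: 5

0 (3/9 voted 1)


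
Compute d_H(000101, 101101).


XOR: 101000
Count of 1s: 2

2


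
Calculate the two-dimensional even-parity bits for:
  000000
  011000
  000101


Row parities: 000
Column parities: 011101

Row P: 000, Col P: 011101, Corner: 0


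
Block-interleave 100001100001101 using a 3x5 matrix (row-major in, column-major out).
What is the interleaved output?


Matrix:
  10000
  11000
  01101
Read columns: 110011001000001

110011001000001


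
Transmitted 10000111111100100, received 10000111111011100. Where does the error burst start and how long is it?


XOR: 00000000000111000

Burst at position 11, length 3


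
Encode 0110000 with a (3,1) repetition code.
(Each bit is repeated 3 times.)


Each bit -> 3 copies

000111111000000000000


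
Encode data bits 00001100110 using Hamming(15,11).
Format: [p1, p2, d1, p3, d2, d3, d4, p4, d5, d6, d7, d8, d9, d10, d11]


Parity bits: p1=0, p2=0, p3=0, p4=0

000000001100110


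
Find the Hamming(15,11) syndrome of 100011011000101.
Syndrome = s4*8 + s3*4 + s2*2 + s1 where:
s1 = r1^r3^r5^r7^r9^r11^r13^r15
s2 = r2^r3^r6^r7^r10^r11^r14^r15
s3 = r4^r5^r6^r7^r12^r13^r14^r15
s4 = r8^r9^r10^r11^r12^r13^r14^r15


s1=1, s2=0, s3=0, s4=0

Syndrome = 1 (error at position 1)


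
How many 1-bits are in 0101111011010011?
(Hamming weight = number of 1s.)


Counting 1s in 0101111011010011

10


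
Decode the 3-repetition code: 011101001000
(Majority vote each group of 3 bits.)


Groups: 011, 101, 001, 000
Majority votes: 1100

1100


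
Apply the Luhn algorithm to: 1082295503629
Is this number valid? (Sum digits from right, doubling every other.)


Luhn sum = 55
55 mod 10 = 5

Invalid (Luhn sum mod 10 = 5)


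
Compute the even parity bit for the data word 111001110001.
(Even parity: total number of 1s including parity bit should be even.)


Number of 1s in data: 7
Parity bit: 1

1


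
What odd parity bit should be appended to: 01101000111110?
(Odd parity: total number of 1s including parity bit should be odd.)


Number of 1s in data: 8
Parity bit: 1

1


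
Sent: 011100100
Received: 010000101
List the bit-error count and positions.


XOR: 001100001

3 error(s) at position(s): 2, 3, 8


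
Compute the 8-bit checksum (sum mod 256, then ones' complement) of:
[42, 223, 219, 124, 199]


Sum = 807 mod 256 = 39
Complement = 216

216


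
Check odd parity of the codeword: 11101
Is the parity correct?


Number of 1s: 4

No, parity error (4 ones)


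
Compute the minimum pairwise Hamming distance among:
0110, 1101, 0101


Comparing all pairs, minimum distance: 1
Can detect 0 errors, correct 0 errors

1


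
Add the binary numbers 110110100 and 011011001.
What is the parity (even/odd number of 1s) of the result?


110110100 = 436
011011001 = 217
Sum = 653 = 1010001101
1s count = 5

odd parity (5 ones in 1010001101)


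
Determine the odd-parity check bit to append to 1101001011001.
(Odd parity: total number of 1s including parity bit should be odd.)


Number of 1s in data: 7
Parity bit: 0

0


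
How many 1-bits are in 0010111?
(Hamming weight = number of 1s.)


Counting 1s in 0010111

4


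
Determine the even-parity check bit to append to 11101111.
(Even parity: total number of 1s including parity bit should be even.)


Number of 1s in data: 7
Parity bit: 1

1


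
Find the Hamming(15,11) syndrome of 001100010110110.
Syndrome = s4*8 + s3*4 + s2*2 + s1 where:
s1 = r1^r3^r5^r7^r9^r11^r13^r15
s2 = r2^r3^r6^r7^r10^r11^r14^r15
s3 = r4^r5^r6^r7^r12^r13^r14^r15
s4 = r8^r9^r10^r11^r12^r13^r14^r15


s1=1, s2=0, s3=1, s4=1

Syndrome = 13 (error at position 13)


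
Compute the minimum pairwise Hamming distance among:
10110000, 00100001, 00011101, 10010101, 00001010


Comparing all pairs, minimum distance: 2
Can detect 1 errors, correct 0 errors

2


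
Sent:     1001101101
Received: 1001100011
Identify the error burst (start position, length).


XOR: 0000001110

Burst at position 6, length 3


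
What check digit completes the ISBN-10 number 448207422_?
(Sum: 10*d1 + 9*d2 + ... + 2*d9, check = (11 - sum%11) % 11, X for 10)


Weighted sum: 215
215 mod 11 = 6

Check digit: 5


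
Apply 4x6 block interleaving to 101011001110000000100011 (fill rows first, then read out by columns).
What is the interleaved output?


Matrix:
  101011
  001110
  000000
  100011
Read columns: 100100001100010011011001

100100001100010011011001


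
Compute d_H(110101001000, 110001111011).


XOR: 000100110011
Count of 1s: 5

5


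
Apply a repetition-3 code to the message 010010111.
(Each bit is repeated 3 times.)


Each bit -> 3 copies

000111000000111000111111111


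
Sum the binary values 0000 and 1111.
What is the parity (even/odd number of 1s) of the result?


0000 = 0
1111 = 15
Sum = 15 = 1111
1s count = 4

even parity (4 ones in 1111)


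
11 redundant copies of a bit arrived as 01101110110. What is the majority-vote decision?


Ones: 7 out of 11
Threshold: 6

1 (7/11 voted 1)


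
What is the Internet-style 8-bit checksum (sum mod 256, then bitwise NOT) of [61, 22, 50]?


Sum = 133 mod 256 = 133
Complement = 122

122


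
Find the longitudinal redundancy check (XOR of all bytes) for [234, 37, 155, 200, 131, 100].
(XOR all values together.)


XOR chain: 234 ^ 37 ^ 155 ^ 200 ^ 131 ^ 100 = 123

123


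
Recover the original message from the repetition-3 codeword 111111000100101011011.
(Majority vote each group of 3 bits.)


Groups: 111, 111, 000, 100, 101, 011, 011
Majority votes: 1100111

1100111


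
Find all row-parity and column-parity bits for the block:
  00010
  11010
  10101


Row parities: 111
Column parities: 01101

Row P: 111, Col P: 01101, Corner: 1


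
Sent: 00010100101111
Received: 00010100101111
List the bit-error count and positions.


XOR: 00000000000000

0 errors (received matches sent)


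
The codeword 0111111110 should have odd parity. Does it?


Number of 1s: 8

No, parity error (8 ones)


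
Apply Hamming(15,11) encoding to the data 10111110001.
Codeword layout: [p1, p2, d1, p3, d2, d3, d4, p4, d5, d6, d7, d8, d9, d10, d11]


Parity bits: p1=1, p2=0, p3=1, p4=0

101101101110001


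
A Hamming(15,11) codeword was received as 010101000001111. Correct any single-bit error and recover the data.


Syndrome = 0: no error detected

Data: 00100001111 (no errors)


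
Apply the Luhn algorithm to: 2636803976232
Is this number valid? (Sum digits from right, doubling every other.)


Luhn sum = 51
51 mod 10 = 1

Invalid (Luhn sum mod 10 = 1)


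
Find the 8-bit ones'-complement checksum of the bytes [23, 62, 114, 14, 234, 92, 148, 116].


Sum = 803 mod 256 = 35
Complement = 220

220


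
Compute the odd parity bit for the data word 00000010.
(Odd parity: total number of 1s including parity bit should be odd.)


Number of 1s in data: 1
Parity bit: 0

0


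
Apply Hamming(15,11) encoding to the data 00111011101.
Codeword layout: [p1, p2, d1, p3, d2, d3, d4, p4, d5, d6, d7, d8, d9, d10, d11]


Parity bits: p1=1, p2=0, p3=1, p4=1

100101111011101


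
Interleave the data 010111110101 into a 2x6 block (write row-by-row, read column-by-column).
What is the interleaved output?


Matrix:
  010111
  110101
Read columns: 011100111011

011100111011


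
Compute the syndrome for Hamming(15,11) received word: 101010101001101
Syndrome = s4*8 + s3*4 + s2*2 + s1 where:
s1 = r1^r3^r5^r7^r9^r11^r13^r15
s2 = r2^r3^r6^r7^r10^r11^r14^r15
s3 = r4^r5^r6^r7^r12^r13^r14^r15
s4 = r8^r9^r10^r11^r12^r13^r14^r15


s1=1, s2=1, s3=1, s4=0

Syndrome = 7 (error at position 7)


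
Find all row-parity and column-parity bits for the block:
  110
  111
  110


Row parities: 010
Column parities: 111

Row P: 010, Col P: 111, Corner: 1


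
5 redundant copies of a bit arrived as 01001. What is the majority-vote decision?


Ones: 2 out of 5
Threshold: 3

0 (2/5 voted 1)


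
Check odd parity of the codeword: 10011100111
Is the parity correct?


Number of 1s: 7

Yes, parity is correct (7 ones)


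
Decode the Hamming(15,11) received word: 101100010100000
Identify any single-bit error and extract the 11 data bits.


Syndrome = 4: error at position 4

Data: 10000100000 (corrected bit 4)


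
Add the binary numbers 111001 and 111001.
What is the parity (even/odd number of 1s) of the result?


111001 = 57
111001 = 57
Sum = 114 = 1110010
1s count = 4

even parity (4 ones in 1110010)


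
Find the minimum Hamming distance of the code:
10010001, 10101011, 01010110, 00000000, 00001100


Comparing all pairs, minimum distance: 2
Can detect 1 errors, correct 0 errors

2


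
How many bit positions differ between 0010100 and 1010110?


XOR: 1000010
Count of 1s: 2

2


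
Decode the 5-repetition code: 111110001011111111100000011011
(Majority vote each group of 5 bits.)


Groups: 11111, 00010, 11111, 11110, 00000, 11011
Majority votes: 101101

101101


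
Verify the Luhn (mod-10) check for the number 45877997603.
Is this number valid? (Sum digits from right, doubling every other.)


Luhn sum = 57
57 mod 10 = 7

Invalid (Luhn sum mod 10 = 7)


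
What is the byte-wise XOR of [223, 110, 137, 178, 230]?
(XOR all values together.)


XOR chain: 223 ^ 110 ^ 137 ^ 178 ^ 230 = 108

108


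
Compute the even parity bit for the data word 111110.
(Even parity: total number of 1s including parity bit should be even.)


Number of 1s in data: 5
Parity bit: 1

1


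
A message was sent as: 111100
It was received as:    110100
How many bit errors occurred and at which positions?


XOR: 001000

1 error(s) at position(s): 2


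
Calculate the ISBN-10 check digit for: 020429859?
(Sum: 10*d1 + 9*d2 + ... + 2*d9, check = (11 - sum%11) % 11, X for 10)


Weighted sum: 168
168 mod 11 = 3

Check digit: 8


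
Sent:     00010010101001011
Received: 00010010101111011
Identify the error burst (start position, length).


XOR: 00000000000110000

Burst at position 11, length 2


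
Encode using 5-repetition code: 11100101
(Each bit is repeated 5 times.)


Each bit -> 5 copies

1111111111111110000000000111110000011111


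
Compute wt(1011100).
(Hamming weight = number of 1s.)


Counting 1s in 1011100

4


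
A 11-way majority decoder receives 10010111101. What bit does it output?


Ones: 7 out of 11
Threshold: 6

1 (7/11 voted 1)


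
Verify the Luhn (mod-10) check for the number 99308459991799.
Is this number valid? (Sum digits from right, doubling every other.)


Luhn sum = 90
90 mod 10 = 0

Valid (Luhn sum mod 10 = 0)


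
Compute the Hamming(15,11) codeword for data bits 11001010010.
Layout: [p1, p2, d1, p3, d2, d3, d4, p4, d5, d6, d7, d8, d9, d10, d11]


Parity bits: p1=0, p2=1, p3=0, p4=1

011010011010010


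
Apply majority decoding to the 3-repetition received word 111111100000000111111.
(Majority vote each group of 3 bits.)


Groups: 111, 111, 100, 000, 000, 111, 111
Majority votes: 1100011

1100011


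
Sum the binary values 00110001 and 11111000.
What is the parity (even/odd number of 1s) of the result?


00110001 = 49
11111000 = 248
Sum = 297 = 100101001
1s count = 4

even parity (4 ones in 100101001)


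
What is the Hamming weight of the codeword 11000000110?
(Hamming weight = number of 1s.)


Counting 1s in 11000000110

4


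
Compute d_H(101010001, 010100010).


XOR: 111110011
Count of 1s: 7

7


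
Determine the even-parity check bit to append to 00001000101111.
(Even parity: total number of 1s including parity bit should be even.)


Number of 1s in data: 6
Parity bit: 0

0


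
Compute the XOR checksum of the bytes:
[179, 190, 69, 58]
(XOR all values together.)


XOR chain: 179 ^ 190 ^ 69 ^ 58 = 114

114


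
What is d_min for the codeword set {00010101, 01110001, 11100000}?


Comparing all pairs, minimum distance: 3
Can detect 2 errors, correct 1 errors

3


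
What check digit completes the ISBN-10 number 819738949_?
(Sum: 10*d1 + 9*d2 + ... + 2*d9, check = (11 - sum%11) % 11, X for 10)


Weighted sum: 334
334 mod 11 = 4

Check digit: 7


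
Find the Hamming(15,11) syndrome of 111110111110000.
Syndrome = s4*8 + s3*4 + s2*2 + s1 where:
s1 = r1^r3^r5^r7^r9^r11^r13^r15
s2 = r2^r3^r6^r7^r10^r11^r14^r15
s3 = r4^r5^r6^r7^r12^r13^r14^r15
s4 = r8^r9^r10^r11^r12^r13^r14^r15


s1=0, s2=1, s3=1, s4=0

Syndrome = 6 (error at position 6)


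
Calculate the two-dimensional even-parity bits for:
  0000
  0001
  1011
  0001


Row parities: 0111
Column parities: 1011

Row P: 0111, Col P: 1011, Corner: 1


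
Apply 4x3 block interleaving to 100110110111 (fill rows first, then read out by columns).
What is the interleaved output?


Matrix:
  100
  110
  110
  111
Read columns: 111101110001

111101110001


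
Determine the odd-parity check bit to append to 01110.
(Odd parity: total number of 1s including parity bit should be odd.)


Number of 1s in data: 3
Parity bit: 0

0


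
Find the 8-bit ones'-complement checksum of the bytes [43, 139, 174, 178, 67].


Sum = 601 mod 256 = 89
Complement = 166

166


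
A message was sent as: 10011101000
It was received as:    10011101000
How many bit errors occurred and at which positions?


XOR: 00000000000

0 errors (received matches sent)


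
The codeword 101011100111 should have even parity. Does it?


Number of 1s: 8

Yes, parity is correct (8 ones)


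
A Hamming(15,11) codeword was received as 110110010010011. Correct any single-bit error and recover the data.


Syndrome = 0: no error detected

Data: 01000010011 (no errors)


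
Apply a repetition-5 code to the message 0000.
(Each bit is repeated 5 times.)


Each bit -> 5 copies

00000000000000000000


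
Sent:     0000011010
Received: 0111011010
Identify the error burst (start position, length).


XOR: 0111000000

Burst at position 1, length 3


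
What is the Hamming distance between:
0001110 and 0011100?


XOR: 0010010
Count of 1s: 2

2


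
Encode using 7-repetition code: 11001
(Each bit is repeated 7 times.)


Each bit -> 7 copies

11111111111111000000000000001111111


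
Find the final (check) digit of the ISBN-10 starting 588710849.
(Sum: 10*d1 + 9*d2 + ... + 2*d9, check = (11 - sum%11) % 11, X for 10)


Weighted sum: 303
303 mod 11 = 6

Check digit: 5


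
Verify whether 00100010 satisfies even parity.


Number of 1s: 2

Yes, parity is correct (2 ones)


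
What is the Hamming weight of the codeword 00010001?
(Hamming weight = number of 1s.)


Counting 1s in 00010001

2


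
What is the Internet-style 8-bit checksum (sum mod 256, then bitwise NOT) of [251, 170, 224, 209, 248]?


Sum = 1102 mod 256 = 78
Complement = 177

177


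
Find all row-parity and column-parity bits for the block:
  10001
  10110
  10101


Row parities: 011
Column parities: 10010

Row P: 011, Col P: 10010, Corner: 0


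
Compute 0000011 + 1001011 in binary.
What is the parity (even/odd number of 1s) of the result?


0000011 = 3
1001011 = 75
Sum = 78 = 1001110
1s count = 4

even parity (4 ones in 1001110)


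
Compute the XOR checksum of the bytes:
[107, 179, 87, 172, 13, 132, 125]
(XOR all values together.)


XOR chain: 107 ^ 179 ^ 87 ^ 172 ^ 13 ^ 132 ^ 125 = 215

215


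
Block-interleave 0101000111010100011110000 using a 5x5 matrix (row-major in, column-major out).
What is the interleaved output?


Matrix:
  01010
  00111
  01010
  00111
  10000
Read columns: 0000110100010101111001010

0000110100010101111001010


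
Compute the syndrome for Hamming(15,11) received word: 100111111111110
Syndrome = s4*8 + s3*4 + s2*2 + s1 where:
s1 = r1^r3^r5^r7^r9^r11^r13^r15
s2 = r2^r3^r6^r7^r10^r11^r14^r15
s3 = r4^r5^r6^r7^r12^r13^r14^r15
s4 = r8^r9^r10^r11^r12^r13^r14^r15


s1=0, s2=1, s3=1, s4=1

Syndrome = 14 (error at position 14)


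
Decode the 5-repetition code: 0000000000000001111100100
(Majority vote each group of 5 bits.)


Groups: 00000, 00000, 00000, 11111, 00100
Majority votes: 00010

00010


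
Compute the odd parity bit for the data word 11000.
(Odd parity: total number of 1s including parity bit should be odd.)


Number of 1s in data: 2
Parity bit: 1

1


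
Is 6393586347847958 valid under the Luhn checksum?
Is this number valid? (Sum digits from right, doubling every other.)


Luhn sum = 82
82 mod 10 = 2

Invalid (Luhn sum mod 10 = 2)


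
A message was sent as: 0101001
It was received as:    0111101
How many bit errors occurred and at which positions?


XOR: 0010100

2 error(s) at position(s): 2, 4


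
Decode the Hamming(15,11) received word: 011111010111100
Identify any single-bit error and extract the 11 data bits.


Syndrome = 14: error at position 14

Data: 11100111110 (corrected bit 14)


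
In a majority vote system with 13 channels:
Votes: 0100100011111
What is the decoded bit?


Ones: 7 out of 13
Threshold: 7

1 (7/13 voted 1)


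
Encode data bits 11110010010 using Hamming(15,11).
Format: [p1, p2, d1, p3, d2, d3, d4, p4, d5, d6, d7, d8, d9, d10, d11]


Parity bits: p1=0, p2=1, p3=0, p4=0

011011100010010


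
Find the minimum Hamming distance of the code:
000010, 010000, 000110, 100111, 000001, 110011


Comparing all pairs, minimum distance: 1
Can detect 0 errors, correct 0 errors

1


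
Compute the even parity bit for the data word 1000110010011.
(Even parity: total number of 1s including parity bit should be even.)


Number of 1s in data: 6
Parity bit: 0

0


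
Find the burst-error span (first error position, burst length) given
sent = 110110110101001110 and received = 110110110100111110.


XOR: 000000000001110000

Burst at position 11, length 3


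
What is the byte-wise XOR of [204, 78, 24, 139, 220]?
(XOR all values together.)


XOR chain: 204 ^ 78 ^ 24 ^ 139 ^ 220 = 205

205


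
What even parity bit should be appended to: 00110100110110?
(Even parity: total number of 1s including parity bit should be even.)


Number of 1s in data: 7
Parity bit: 1

1


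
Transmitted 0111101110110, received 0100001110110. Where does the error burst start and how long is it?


XOR: 0011100000000

Burst at position 2, length 3


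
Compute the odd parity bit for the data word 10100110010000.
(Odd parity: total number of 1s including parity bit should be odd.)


Number of 1s in data: 5
Parity bit: 0

0


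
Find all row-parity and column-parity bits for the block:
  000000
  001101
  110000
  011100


Row parities: 0101
Column parities: 100001

Row P: 0101, Col P: 100001, Corner: 0


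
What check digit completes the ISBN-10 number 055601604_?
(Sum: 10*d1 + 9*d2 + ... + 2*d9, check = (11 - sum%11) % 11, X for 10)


Weighted sum: 164
164 mod 11 = 10

Check digit: 1


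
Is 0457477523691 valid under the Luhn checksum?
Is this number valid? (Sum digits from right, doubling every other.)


Luhn sum = 59
59 mod 10 = 9

Invalid (Luhn sum mod 10 = 9)


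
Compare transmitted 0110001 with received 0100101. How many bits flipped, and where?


XOR: 0010100

2 error(s) at position(s): 2, 4


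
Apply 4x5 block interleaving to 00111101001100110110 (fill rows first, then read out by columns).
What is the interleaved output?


Matrix:
  00111
  10100
  11001
  10110
Read columns: 01110010110110011010

01110010110110011010


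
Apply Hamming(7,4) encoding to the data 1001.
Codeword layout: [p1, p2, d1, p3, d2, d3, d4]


Parity bits: p1=0, p2=0, p3=1

0011001


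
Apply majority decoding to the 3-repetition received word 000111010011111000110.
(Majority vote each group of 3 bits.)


Groups: 000, 111, 010, 011, 111, 000, 110
Majority votes: 0101101

0101101


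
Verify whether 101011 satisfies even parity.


Number of 1s: 4

Yes, parity is correct (4 ones)


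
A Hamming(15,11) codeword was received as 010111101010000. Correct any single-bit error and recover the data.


Syndrome = 0: no error detected

Data: 01111010000 (no errors)


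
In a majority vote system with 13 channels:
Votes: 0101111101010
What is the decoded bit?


Ones: 8 out of 13
Threshold: 7

1 (8/13 voted 1)


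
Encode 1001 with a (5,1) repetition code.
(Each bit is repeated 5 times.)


Each bit -> 5 copies

11111000000000011111


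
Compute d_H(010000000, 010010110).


XOR: 000010110
Count of 1s: 3

3


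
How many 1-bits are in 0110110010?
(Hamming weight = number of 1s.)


Counting 1s in 0110110010

5


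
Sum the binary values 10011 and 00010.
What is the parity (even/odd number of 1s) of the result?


10011 = 19
00010 = 2
Sum = 21 = 10101
1s count = 3

odd parity (3 ones in 10101)


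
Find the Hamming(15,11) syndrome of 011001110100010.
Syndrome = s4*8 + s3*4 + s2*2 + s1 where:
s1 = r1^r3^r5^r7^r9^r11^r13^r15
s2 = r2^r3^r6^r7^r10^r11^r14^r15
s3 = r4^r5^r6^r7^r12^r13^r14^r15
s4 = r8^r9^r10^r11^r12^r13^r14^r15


s1=0, s2=0, s3=1, s4=1

Syndrome = 12 (error at position 12)


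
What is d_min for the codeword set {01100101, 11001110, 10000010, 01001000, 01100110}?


Comparing all pairs, minimum distance: 2
Can detect 1 errors, correct 0 errors

2


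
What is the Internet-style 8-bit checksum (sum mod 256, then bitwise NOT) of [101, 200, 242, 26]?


Sum = 569 mod 256 = 57
Complement = 198

198


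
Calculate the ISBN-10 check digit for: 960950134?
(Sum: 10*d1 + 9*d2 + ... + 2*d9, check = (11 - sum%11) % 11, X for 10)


Weighted sum: 258
258 mod 11 = 5

Check digit: 6


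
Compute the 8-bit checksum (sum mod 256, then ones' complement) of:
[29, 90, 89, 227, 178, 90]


Sum = 703 mod 256 = 191
Complement = 64

64


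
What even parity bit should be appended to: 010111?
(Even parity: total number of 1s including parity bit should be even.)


Number of 1s in data: 4
Parity bit: 0

0


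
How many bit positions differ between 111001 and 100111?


XOR: 011110
Count of 1s: 4

4


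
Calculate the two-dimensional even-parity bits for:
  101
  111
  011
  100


Row parities: 0101
Column parities: 101

Row P: 0101, Col P: 101, Corner: 0
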